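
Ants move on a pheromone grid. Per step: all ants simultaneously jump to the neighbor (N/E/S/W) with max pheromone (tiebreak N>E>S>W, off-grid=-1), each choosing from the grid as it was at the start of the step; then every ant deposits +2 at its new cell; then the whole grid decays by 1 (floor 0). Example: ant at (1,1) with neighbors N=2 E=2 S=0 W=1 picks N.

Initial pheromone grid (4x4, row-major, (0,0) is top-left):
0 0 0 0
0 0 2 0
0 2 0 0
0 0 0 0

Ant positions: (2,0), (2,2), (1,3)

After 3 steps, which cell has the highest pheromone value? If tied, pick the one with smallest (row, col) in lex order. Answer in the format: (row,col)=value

Answer: (1,2)=9

Derivation:
Step 1: ant0:(2,0)->E->(2,1) | ant1:(2,2)->N->(1,2) | ant2:(1,3)->W->(1,2)
  grid max=5 at (1,2)
Step 2: ant0:(2,1)->N->(1,1) | ant1:(1,2)->N->(0,2) | ant2:(1,2)->N->(0,2)
  grid max=4 at (1,2)
Step 3: ant0:(1,1)->E->(1,2) | ant1:(0,2)->S->(1,2) | ant2:(0,2)->S->(1,2)
  grid max=9 at (1,2)
Final grid:
  0 0 2 0
  0 0 9 0
  0 1 0 0
  0 0 0 0
Max pheromone 9 at (1,2)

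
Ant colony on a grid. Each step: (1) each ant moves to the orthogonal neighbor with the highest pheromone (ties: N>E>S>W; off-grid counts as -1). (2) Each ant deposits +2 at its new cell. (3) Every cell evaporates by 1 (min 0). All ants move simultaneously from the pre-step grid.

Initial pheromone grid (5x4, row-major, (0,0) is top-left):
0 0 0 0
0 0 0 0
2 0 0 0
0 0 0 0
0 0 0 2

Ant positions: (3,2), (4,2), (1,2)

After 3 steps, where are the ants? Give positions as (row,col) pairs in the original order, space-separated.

Step 1: ant0:(3,2)->N->(2,2) | ant1:(4,2)->E->(4,3) | ant2:(1,2)->N->(0,2)
  grid max=3 at (4,3)
Step 2: ant0:(2,2)->N->(1,2) | ant1:(4,3)->N->(3,3) | ant2:(0,2)->E->(0,3)
  grid max=2 at (4,3)
Step 3: ant0:(1,2)->N->(0,2) | ant1:(3,3)->S->(4,3) | ant2:(0,3)->S->(1,3)
  grid max=3 at (4,3)

(0,2) (4,3) (1,3)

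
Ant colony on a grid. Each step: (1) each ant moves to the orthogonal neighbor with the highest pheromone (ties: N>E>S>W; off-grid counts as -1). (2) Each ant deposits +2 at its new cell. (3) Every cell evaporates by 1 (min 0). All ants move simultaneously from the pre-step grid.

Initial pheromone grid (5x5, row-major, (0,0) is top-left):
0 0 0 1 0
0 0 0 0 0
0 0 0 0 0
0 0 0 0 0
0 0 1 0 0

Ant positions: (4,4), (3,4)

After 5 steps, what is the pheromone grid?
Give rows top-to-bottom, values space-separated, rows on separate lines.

After step 1: ants at (3,4),(2,4)
  0 0 0 0 0
  0 0 0 0 0
  0 0 0 0 1
  0 0 0 0 1
  0 0 0 0 0
After step 2: ants at (2,4),(3,4)
  0 0 0 0 0
  0 0 0 0 0
  0 0 0 0 2
  0 0 0 0 2
  0 0 0 0 0
After step 3: ants at (3,4),(2,4)
  0 0 0 0 0
  0 0 0 0 0
  0 0 0 0 3
  0 0 0 0 3
  0 0 0 0 0
After step 4: ants at (2,4),(3,4)
  0 0 0 0 0
  0 0 0 0 0
  0 0 0 0 4
  0 0 0 0 4
  0 0 0 0 0
After step 5: ants at (3,4),(2,4)
  0 0 0 0 0
  0 0 0 0 0
  0 0 0 0 5
  0 0 0 0 5
  0 0 0 0 0

0 0 0 0 0
0 0 0 0 0
0 0 0 0 5
0 0 0 0 5
0 0 0 0 0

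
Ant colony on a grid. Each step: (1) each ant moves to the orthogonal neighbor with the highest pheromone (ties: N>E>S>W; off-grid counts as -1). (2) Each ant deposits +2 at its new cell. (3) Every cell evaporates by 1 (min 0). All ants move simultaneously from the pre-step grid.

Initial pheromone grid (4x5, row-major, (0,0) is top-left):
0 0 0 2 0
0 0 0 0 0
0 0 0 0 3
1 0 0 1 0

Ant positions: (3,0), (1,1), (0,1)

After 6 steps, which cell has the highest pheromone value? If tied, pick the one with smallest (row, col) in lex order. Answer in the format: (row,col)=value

Step 1: ant0:(3,0)->N->(2,0) | ant1:(1,1)->N->(0,1) | ant2:(0,1)->E->(0,2)
  grid max=2 at (2,4)
Step 2: ant0:(2,0)->N->(1,0) | ant1:(0,1)->E->(0,2) | ant2:(0,2)->E->(0,3)
  grid max=2 at (0,2)
Step 3: ant0:(1,0)->N->(0,0) | ant1:(0,2)->E->(0,3) | ant2:(0,3)->W->(0,2)
  grid max=3 at (0,2)
Step 4: ant0:(0,0)->E->(0,1) | ant1:(0,3)->W->(0,2) | ant2:(0,2)->E->(0,3)
  grid max=4 at (0,2)
Step 5: ant0:(0,1)->E->(0,2) | ant1:(0,2)->E->(0,3) | ant2:(0,3)->W->(0,2)
  grid max=7 at (0,2)
Step 6: ant0:(0,2)->E->(0,3) | ant1:(0,3)->W->(0,2) | ant2:(0,2)->E->(0,3)
  grid max=8 at (0,2)
Final grid:
  0 0 8 8 0
  0 0 0 0 0
  0 0 0 0 0
  0 0 0 0 0
Max pheromone 8 at (0,2)

Answer: (0,2)=8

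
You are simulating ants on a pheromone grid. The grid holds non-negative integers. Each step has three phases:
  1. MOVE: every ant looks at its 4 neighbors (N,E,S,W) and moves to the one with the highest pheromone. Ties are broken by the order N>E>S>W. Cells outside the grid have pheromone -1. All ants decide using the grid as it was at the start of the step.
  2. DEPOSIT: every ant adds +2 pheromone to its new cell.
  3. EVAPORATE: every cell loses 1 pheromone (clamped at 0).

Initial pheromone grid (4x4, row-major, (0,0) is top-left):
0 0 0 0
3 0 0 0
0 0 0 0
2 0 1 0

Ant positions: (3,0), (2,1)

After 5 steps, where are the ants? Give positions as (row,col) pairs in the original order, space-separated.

Step 1: ant0:(3,0)->N->(2,0) | ant1:(2,1)->N->(1,1)
  grid max=2 at (1,0)
Step 2: ant0:(2,0)->N->(1,0) | ant1:(1,1)->W->(1,0)
  grid max=5 at (1,0)
Step 3: ant0:(1,0)->N->(0,0) | ant1:(1,0)->N->(0,0)
  grid max=4 at (1,0)
Step 4: ant0:(0,0)->S->(1,0) | ant1:(0,0)->S->(1,0)
  grid max=7 at (1,0)
Step 5: ant0:(1,0)->N->(0,0) | ant1:(1,0)->N->(0,0)
  grid max=6 at (1,0)

(0,0) (0,0)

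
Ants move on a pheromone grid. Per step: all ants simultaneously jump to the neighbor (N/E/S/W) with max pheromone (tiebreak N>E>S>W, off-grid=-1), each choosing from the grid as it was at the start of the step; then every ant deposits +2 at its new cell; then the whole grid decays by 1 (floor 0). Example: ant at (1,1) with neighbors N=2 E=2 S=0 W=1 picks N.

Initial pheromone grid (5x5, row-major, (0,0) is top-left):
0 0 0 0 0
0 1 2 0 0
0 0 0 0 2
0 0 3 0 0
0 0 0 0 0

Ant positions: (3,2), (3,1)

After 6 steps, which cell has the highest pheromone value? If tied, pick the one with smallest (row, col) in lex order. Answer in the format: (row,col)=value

Answer: (3,2)=9

Derivation:
Step 1: ant0:(3,2)->N->(2,2) | ant1:(3,1)->E->(3,2)
  grid max=4 at (3,2)
Step 2: ant0:(2,2)->S->(3,2) | ant1:(3,2)->N->(2,2)
  grid max=5 at (3,2)
Step 3: ant0:(3,2)->N->(2,2) | ant1:(2,2)->S->(3,2)
  grid max=6 at (3,2)
Step 4: ant0:(2,2)->S->(3,2) | ant1:(3,2)->N->(2,2)
  grid max=7 at (3,2)
Step 5: ant0:(3,2)->N->(2,2) | ant1:(2,2)->S->(3,2)
  grid max=8 at (3,2)
Step 6: ant0:(2,2)->S->(3,2) | ant1:(3,2)->N->(2,2)
  grid max=9 at (3,2)
Final grid:
  0 0 0 0 0
  0 0 0 0 0
  0 0 6 0 0
  0 0 9 0 0
  0 0 0 0 0
Max pheromone 9 at (3,2)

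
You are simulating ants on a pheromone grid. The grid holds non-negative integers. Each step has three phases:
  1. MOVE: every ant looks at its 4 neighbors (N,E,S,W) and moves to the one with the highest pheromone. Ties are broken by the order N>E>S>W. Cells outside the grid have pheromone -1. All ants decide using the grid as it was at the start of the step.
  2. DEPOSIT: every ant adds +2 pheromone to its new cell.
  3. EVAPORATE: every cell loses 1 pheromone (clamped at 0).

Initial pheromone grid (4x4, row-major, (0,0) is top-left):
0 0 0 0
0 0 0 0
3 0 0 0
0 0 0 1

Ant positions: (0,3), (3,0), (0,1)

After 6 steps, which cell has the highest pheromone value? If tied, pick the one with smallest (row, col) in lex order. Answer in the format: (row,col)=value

Step 1: ant0:(0,3)->S->(1,3) | ant1:(3,0)->N->(2,0) | ant2:(0,1)->E->(0,2)
  grid max=4 at (2,0)
Step 2: ant0:(1,3)->N->(0,3) | ant1:(2,0)->N->(1,0) | ant2:(0,2)->E->(0,3)
  grid max=3 at (0,3)
Step 3: ant0:(0,3)->S->(1,3) | ant1:(1,0)->S->(2,0) | ant2:(0,3)->S->(1,3)
  grid max=4 at (2,0)
Step 4: ant0:(1,3)->N->(0,3) | ant1:(2,0)->N->(1,0) | ant2:(1,3)->N->(0,3)
  grid max=5 at (0,3)
Step 5: ant0:(0,3)->S->(1,3) | ant1:(1,0)->S->(2,0) | ant2:(0,3)->S->(1,3)
  grid max=5 at (1,3)
Step 6: ant0:(1,3)->N->(0,3) | ant1:(2,0)->N->(1,0) | ant2:(1,3)->N->(0,3)
  grid max=7 at (0,3)
Final grid:
  0 0 0 7
  1 0 0 4
  3 0 0 0
  0 0 0 0
Max pheromone 7 at (0,3)

Answer: (0,3)=7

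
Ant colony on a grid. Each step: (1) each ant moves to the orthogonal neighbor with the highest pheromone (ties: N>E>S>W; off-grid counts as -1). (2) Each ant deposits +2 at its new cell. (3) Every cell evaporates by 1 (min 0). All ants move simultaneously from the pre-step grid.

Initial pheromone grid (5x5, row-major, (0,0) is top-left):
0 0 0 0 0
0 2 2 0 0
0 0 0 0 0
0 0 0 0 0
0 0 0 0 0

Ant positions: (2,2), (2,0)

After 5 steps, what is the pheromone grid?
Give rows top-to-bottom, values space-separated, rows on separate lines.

After step 1: ants at (1,2),(1,0)
  0 0 0 0 0
  1 1 3 0 0
  0 0 0 0 0
  0 0 0 0 0
  0 0 0 0 0
After step 2: ants at (1,1),(1,1)
  0 0 0 0 0
  0 4 2 0 0
  0 0 0 0 0
  0 0 0 0 0
  0 0 0 0 0
After step 3: ants at (1,2),(1,2)
  0 0 0 0 0
  0 3 5 0 0
  0 0 0 0 0
  0 0 0 0 0
  0 0 0 0 0
After step 4: ants at (1,1),(1,1)
  0 0 0 0 0
  0 6 4 0 0
  0 0 0 0 0
  0 0 0 0 0
  0 0 0 0 0
After step 5: ants at (1,2),(1,2)
  0 0 0 0 0
  0 5 7 0 0
  0 0 0 0 0
  0 0 0 0 0
  0 0 0 0 0

0 0 0 0 0
0 5 7 0 0
0 0 0 0 0
0 0 0 0 0
0 0 0 0 0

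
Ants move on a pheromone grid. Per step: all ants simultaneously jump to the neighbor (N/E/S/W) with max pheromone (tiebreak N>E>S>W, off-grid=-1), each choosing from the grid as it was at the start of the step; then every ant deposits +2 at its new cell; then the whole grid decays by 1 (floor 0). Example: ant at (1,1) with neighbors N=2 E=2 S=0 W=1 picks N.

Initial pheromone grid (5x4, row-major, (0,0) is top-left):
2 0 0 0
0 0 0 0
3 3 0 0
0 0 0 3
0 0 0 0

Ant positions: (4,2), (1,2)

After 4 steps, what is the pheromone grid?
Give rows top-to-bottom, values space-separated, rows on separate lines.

After step 1: ants at (3,2),(0,2)
  1 0 1 0
  0 0 0 0
  2 2 0 0
  0 0 1 2
  0 0 0 0
After step 2: ants at (3,3),(0,3)
  0 0 0 1
  0 0 0 0
  1 1 0 0
  0 0 0 3
  0 0 0 0
After step 3: ants at (2,3),(1,3)
  0 0 0 0
  0 0 0 1
  0 0 0 1
  0 0 0 2
  0 0 0 0
After step 4: ants at (3,3),(2,3)
  0 0 0 0
  0 0 0 0
  0 0 0 2
  0 0 0 3
  0 0 0 0

0 0 0 0
0 0 0 0
0 0 0 2
0 0 0 3
0 0 0 0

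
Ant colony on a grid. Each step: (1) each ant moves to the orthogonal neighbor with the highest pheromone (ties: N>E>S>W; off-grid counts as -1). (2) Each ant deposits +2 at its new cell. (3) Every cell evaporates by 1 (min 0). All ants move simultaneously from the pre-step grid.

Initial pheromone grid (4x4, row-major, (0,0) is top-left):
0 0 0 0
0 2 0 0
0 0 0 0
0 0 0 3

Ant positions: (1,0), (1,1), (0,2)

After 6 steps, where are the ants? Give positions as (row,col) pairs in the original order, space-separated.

Step 1: ant0:(1,0)->E->(1,1) | ant1:(1,1)->N->(0,1) | ant2:(0,2)->E->(0,3)
  grid max=3 at (1,1)
Step 2: ant0:(1,1)->N->(0,1) | ant1:(0,1)->S->(1,1) | ant2:(0,3)->S->(1,3)
  grid max=4 at (1,1)
Step 3: ant0:(0,1)->S->(1,1) | ant1:(1,1)->N->(0,1) | ant2:(1,3)->N->(0,3)
  grid max=5 at (1,1)
Step 4: ant0:(1,1)->N->(0,1) | ant1:(0,1)->S->(1,1) | ant2:(0,3)->S->(1,3)
  grid max=6 at (1,1)
Step 5: ant0:(0,1)->S->(1,1) | ant1:(1,1)->N->(0,1) | ant2:(1,3)->N->(0,3)
  grid max=7 at (1,1)
Step 6: ant0:(1,1)->N->(0,1) | ant1:(0,1)->S->(1,1) | ant2:(0,3)->S->(1,3)
  grid max=8 at (1,1)

(0,1) (1,1) (1,3)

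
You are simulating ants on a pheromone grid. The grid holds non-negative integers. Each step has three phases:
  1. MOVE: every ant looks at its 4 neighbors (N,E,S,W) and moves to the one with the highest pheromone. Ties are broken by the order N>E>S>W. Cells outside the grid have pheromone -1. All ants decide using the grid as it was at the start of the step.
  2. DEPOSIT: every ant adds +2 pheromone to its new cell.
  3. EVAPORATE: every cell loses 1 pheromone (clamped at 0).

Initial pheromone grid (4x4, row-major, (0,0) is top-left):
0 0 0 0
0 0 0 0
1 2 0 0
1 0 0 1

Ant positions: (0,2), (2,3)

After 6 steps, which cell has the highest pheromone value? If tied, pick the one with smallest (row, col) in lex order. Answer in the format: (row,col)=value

Answer: (1,3)=5

Derivation:
Step 1: ant0:(0,2)->E->(0,3) | ant1:(2,3)->S->(3,3)
  grid max=2 at (3,3)
Step 2: ant0:(0,3)->S->(1,3) | ant1:(3,3)->N->(2,3)
  grid max=1 at (1,3)
Step 3: ant0:(1,3)->S->(2,3) | ant1:(2,3)->N->(1,3)
  grid max=2 at (1,3)
Step 4: ant0:(2,3)->N->(1,3) | ant1:(1,3)->S->(2,3)
  grid max=3 at (1,3)
Step 5: ant0:(1,3)->S->(2,3) | ant1:(2,3)->N->(1,3)
  grid max=4 at (1,3)
Step 6: ant0:(2,3)->N->(1,3) | ant1:(1,3)->S->(2,3)
  grid max=5 at (1,3)
Final grid:
  0 0 0 0
  0 0 0 5
  0 0 0 5
  0 0 0 0
Max pheromone 5 at (1,3)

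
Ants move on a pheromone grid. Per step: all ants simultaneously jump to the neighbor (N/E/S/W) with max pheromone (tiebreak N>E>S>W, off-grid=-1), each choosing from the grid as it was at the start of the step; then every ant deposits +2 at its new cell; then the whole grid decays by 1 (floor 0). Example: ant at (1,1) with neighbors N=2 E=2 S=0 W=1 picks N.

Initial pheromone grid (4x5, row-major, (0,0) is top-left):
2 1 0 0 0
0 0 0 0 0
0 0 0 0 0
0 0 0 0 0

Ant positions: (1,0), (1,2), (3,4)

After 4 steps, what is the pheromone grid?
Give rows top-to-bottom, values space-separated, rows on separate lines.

After step 1: ants at (0,0),(0,2),(2,4)
  3 0 1 0 0
  0 0 0 0 0
  0 0 0 0 1
  0 0 0 0 0
After step 2: ants at (0,1),(0,3),(1,4)
  2 1 0 1 0
  0 0 0 0 1
  0 0 0 0 0
  0 0 0 0 0
After step 3: ants at (0,0),(0,4),(0,4)
  3 0 0 0 3
  0 0 0 0 0
  0 0 0 0 0
  0 0 0 0 0
After step 4: ants at (0,1),(1,4),(1,4)
  2 1 0 0 2
  0 0 0 0 3
  0 0 0 0 0
  0 0 0 0 0

2 1 0 0 2
0 0 0 0 3
0 0 0 0 0
0 0 0 0 0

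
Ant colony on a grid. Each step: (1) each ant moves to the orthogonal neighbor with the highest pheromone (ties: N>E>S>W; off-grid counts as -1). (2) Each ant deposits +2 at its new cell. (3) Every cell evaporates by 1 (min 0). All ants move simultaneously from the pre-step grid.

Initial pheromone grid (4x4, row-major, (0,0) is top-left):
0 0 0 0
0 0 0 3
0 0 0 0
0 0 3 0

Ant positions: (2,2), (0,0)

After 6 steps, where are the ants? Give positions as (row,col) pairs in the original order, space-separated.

Step 1: ant0:(2,2)->S->(3,2) | ant1:(0,0)->E->(0,1)
  grid max=4 at (3,2)
Step 2: ant0:(3,2)->N->(2,2) | ant1:(0,1)->E->(0,2)
  grid max=3 at (3,2)
Step 3: ant0:(2,2)->S->(3,2) | ant1:(0,2)->E->(0,3)
  grid max=4 at (3,2)
Step 4: ant0:(3,2)->N->(2,2) | ant1:(0,3)->S->(1,3)
  grid max=3 at (3,2)
Step 5: ant0:(2,2)->S->(3,2) | ant1:(1,3)->N->(0,3)
  grid max=4 at (3,2)
Step 6: ant0:(3,2)->N->(2,2) | ant1:(0,3)->S->(1,3)
  grid max=3 at (3,2)

(2,2) (1,3)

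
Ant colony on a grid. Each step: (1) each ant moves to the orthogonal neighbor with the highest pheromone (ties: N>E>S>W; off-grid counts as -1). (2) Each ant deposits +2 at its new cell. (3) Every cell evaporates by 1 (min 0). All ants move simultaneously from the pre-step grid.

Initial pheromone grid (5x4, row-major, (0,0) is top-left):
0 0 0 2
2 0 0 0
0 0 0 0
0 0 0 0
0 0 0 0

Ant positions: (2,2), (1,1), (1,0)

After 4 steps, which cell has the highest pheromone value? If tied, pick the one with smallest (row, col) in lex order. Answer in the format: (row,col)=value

Step 1: ant0:(2,2)->N->(1,2) | ant1:(1,1)->W->(1,0) | ant2:(1,0)->N->(0,0)
  grid max=3 at (1,0)
Step 2: ant0:(1,2)->N->(0,2) | ant1:(1,0)->N->(0,0) | ant2:(0,0)->S->(1,0)
  grid max=4 at (1,0)
Step 3: ant0:(0,2)->E->(0,3) | ant1:(0,0)->S->(1,0) | ant2:(1,0)->N->(0,0)
  grid max=5 at (1,0)
Step 4: ant0:(0,3)->S->(1,3) | ant1:(1,0)->N->(0,0) | ant2:(0,0)->S->(1,0)
  grid max=6 at (1,0)
Final grid:
  4 0 0 0
  6 0 0 1
  0 0 0 0
  0 0 0 0
  0 0 0 0
Max pheromone 6 at (1,0)

Answer: (1,0)=6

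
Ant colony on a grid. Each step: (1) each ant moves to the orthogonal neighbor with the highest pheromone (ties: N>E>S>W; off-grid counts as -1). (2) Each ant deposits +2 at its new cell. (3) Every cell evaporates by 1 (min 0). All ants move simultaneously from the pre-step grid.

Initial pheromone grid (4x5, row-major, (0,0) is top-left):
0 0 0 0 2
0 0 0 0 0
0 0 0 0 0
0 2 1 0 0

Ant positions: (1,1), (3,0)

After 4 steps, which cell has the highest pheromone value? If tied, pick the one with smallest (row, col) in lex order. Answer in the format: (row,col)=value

Answer: (3,1)=2

Derivation:
Step 1: ant0:(1,1)->N->(0,1) | ant1:(3,0)->E->(3,1)
  grid max=3 at (3,1)
Step 2: ant0:(0,1)->E->(0,2) | ant1:(3,1)->N->(2,1)
  grid max=2 at (3,1)
Step 3: ant0:(0,2)->E->(0,3) | ant1:(2,1)->S->(3,1)
  grid max=3 at (3,1)
Step 4: ant0:(0,3)->E->(0,4) | ant1:(3,1)->N->(2,1)
  grid max=2 at (3,1)
Final grid:
  0 0 0 0 1
  0 0 0 0 0
  0 1 0 0 0
  0 2 0 0 0
Max pheromone 2 at (3,1)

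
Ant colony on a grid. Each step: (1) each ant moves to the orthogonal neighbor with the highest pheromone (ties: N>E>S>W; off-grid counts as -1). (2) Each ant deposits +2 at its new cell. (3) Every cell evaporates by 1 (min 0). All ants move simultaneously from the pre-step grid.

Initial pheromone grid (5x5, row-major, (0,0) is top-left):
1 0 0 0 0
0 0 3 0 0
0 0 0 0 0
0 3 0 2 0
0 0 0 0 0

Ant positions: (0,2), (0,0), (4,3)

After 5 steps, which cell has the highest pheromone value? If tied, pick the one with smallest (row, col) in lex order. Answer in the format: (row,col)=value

Step 1: ant0:(0,2)->S->(1,2) | ant1:(0,0)->E->(0,1) | ant2:(4,3)->N->(3,3)
  grid max=4 at (1,2)
Step 2: ant0:(1,2)->N->(0,2) | ant1:(0,1)->E->(0,2) | ant2:(3,3)->N->(2,3)
  grid max=3 at (0,2)
Step 3: ant0:(0,2)->S->(1,2) | ant1:(0,2)->S->(1,2) | ant2:(2,3)->S->(3,3)
  grid max=6 at (1,2)
Step 4: ant0:(1,2)->N->(0,2) | ant1:(1,2)->N->(0,2) | ant2:(3,3)->N->(2,3)
  grid max=5 at (0,2)
Step 5: ant0:(0,2)->S->(1,2) | ant1:(0,2)->S->(1,2) | ant2:(2,3)->S->(3,3)
  grid max=8 at (1,2)
Final grid:
  0 0 4 0 0
  0 0 8 0 0
  0 0 0 0 0
  0 0 0 3 0
  0 0 0 0 0
Max pheromone 8 at (1,2)

Answer: (1,2)=8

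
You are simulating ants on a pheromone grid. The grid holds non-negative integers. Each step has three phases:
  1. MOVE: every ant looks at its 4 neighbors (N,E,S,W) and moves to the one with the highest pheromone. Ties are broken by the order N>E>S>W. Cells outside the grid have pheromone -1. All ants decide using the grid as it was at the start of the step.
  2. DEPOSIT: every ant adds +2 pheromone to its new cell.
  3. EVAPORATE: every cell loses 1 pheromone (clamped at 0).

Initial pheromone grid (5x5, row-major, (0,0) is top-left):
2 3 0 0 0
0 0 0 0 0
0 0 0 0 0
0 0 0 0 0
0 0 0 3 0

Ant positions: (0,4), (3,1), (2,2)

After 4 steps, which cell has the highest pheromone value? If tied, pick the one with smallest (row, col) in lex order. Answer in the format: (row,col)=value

Answer: (0,1)=3

Derivation:
Step 1: ant0:(0,4)->S->(1,4) | ant1:(3,1)->N->(2,1) | ant2:(2,2)->N->(1,2)
  grid max=2 at (0,1)
Step 2: ant0:(1,4)->N->(0,4) | ant1:(2,1)->N->(1,1) | ant2:(1,2)->N->(0,2)
  grid max=1 at (0,1)
Step 3: ant0:(0,4)->S->(1,4) | ant1:(1,1)->N->(0,1) | ant2:(0,2)->W->(0,1)
  grid max=4 at (0,1)
Step 4: ant0:(1,4)->N->(0,4) | ant1:(0,1)->E->(0,2) | ant2:(0,1)->E->(0,2)
  grid max=3 at (0,1)
Final grid:
  0 3 3 0 1
  0 0 0 0 0
  0 0 0 0 0
  0 0 0 0 0
  0 0 0 0 0
Max pheromone 3 at (0,1)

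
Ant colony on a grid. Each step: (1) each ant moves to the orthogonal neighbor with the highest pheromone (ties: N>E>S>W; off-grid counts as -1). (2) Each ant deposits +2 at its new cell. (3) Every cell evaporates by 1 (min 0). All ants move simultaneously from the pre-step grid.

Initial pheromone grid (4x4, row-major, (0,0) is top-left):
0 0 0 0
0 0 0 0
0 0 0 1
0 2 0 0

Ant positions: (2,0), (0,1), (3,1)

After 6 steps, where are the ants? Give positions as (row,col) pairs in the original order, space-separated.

Step 1: ant0:(2,0)->N->(1,0) | ant1:(0,1)->E->(0,2) | ant2:(3,1)->N->(2,1)
  grid max=1 at (0,2)
Step 2: ant0:(1,0)->N->(0,0) | ant1:(0,2)->E->(0,3) | ant2:(2,1)->S->(3,1)
  grid max=2 at (3,1)
Step 3: ant0:(0,0)->E->(0,1) | ant1:(0,3)->S->(1,3) | ant2:(3,1)->N->(2,1)
  grid max=1 at (0,1)
Step 4: ant0:(0,1)->E->(0,2) | ant1:(1,3)->N->(0,3) | ant2:(2,1)->S->(3,1)
  grid max=2 at (3,1)
Step 5: ant0:(0,2)->E->(0,3) | ant1:(0,3)->W->(0,2) | ant2:(3,1)->N->(2,1)
  grid max=2 at (0,2)
Step 6: ant0:(0,3)->W->(0,2) | ant1:(0,2)->E->(0,3) | ant2:(2,1)->S->(3,1)
  grid max=3 at (0,2)

(0,2) (0,3) (3,1)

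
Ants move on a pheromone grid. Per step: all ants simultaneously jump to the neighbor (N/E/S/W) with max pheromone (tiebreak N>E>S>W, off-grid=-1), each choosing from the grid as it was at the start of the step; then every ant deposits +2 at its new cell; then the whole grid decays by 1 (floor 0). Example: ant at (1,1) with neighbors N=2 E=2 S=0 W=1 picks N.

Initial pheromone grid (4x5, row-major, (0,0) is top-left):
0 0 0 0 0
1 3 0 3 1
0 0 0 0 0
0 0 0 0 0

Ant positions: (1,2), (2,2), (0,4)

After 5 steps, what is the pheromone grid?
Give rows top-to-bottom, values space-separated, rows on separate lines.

After step 1: ants at (1,3),(1,2),(1,4)
  0 0 0 0 0
  0 2 1 4 2
  0 0 0 0 0
  0 0 0 0 0
After step 2: ants at (1,4),(1,3),(1,3)
  0 0 0 0 0
  0 1 0 7 3
  0 0 0 0 0
  0 0 0 0 0
After step 3: ants at (1,3),(1,4),(1,4)
  0 0 0 0 0
  0 0 0 8 6
  0 0 0 0 0
  0 0 0 0 0
After step 4: ants at (1,4),(1,3),(1,3)
  0 0 0 0 0
  0 0 0 11 7
  0 0 0 0 0
  0 0 0 0 0
After step 5: ants at (1,3),(1,4),(1,4)
  0 0 0 0 0
  0 0 0 12 10
  0 0 0 0 0
  0 0 0 0 0

0 0 0 0 0
0 0 0 12 10
0 0 0 0 0
0 0 0 0 0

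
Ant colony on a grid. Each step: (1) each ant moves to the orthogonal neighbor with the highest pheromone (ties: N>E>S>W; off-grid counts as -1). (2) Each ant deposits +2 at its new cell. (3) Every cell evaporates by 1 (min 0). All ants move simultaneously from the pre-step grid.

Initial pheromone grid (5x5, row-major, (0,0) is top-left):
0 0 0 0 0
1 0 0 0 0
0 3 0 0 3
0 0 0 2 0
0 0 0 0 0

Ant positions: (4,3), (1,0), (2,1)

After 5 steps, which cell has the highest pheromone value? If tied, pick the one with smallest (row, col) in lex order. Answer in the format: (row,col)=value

Step 1: ant0:(4,3)->N->(3,3) | ant1:(1,0)->N->(0,0) | ant2:(2,1)->N->(1,1)
  grid max=3 at (3,3)
Step 2: ant0:(3,3)->N->(2,3) | ant1:(0,0)->E->(0,1) | ant2:(1,1)->S->(2,1)
  grid max=3 at (2,1)
Step 3: ant0:(2,3)->S->(3,3) | ant1:(0,1)->E->(0,2) | ant2:(2,1)->N->(1,1)
  grid max=3 at (3,3)
Step 4: ant0:(3,3)->N->(2,3) | ant1:(0,2)->E->(0,3) | ant2:(1,1)->S->(2,1)
  grid max=3 at (2,1)
Step 5: ant0:(2,3)->S->(3,3) | ant1:(0,3)->E->(0,4) | ant2:(2,1)->N->(1,1)
  grid max=3 at (3,3)
Final grid:
  0 0 0 0 1
  0 1 0 0 0
  0 2 0 0 0
  0 0 0 3 0
  0 0 0 0 0
Max pheromone 3 at (3,3)

Answer: (3,3)=3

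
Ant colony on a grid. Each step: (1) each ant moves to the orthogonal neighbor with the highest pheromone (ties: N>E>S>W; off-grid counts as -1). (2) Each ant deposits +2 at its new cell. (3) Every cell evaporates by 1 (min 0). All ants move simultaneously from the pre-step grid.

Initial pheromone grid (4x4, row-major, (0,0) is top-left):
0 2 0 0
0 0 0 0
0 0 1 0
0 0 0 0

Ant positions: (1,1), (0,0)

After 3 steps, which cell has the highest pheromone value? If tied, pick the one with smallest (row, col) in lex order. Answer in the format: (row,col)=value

Step 1: ant0:(1,1)->N->(0,1) | ant1:(0,0)->E->(0,1)
  grid max=5 at (0,1)
Step 2: ant0:(0,1)->E->(0,2) | ant1:(0,1)->E->(0,2)
  grid max=4 at (0,1)
Step 3: ant0:(0,2)->W->(0,1) | ant1:(0,2)->W->(0,1)
  grid max=7 at (0,1)
Final grid:
  0 7 2 0
  0 0 0 0
  0 0 0 0
  0 0 0 0
Max pheromone 7 at (0,1)

Answer: (0,1)=7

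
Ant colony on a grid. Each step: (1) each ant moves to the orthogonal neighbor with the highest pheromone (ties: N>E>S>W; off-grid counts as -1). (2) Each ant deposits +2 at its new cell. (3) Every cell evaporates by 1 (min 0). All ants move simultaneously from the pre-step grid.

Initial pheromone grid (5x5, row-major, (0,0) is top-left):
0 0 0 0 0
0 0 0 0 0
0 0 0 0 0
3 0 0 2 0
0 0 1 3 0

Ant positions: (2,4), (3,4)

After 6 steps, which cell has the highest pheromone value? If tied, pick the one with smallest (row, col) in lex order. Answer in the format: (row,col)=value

Answer: (4,3)=3

Derivation:
Step 1: ant0:(2,4)->N->(1,4) | ant1:(3,4)->W->(3,3)
  grid max=3 at (3,3)
Step 2: ant0:(1,4)->N->(0,4) | ant1:(3,3)->S->(4,3)
  grid max=3 at (4,3)
Step 3: ant0:(0,4)->S->(1,4) | ant1:(4,3)->N->(3,3)
  grid max=3 at (3,3)
Step 4: ant0:(1,4)->N->(0,4) | ant1:(3,3)->S->(4,3)
  grid max=3 at (4,3)
Step 5: ant0:(0,4)->S->(1,4) | ant1:(4,3)->N->(3,3)
  grid max=3 at (3,3)
Step 6: ant0:(1,4)->N->(0,4) | ant1:(3,3)->S->(4,3)
  grid max=3 at (4,3)
Final grid:
  0 0 0 0 1
  0 0 0 0 0
  0 0 0 0 0
  0 0 0 2 0
  0 0 0 3 0
Max pheromone 3 at (4,3)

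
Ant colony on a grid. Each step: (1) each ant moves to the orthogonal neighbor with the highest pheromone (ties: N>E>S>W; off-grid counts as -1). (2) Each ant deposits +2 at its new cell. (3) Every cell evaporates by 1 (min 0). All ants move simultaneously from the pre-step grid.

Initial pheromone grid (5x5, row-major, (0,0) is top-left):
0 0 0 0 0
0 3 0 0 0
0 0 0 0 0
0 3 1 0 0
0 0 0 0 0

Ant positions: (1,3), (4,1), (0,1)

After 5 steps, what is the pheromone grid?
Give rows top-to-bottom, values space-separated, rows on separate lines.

After step 1: ants at (0,3),(3,1),(1,1)
  0 0 0 1 0
  0 4 0 0 0
  0 0 0 0 0
  0 4 0 0 0
  0 0 0 0 0
After step 2: ants at (0,4),(2,1),(0,1)
  0 1 0 0 1
  0 3 0 0 0
  0 1 0 0 0
  0 3 0 0 0
  0 0 0 0 0
After step 3: ants at (1,4),(1,1),(1,1)
  0 0 0 0 0
  0 6 0 0 1
  0 0 0 0 0
  0 2 0 0 0
  0 0 0 0 0
After step 4: ants at (0,4),(0,1),(0,1)
  0 3 0 0 1
  0 5 0 0 0
  0 0 0 0 0
  0 1 0 0 0
  0 0 0 0 0
After step 5: ants at (1,4),(1,1),(1,1)
  0 2 0 0 0
  0 8 0 0 1
  0 0 0 0 0
  0 0 0 0 0
  0 0 0 0 0

0 2 0 0 0
0 8 0 0 1
0 0 0 0 0
0 0 0 0 0
0 0 0 0 0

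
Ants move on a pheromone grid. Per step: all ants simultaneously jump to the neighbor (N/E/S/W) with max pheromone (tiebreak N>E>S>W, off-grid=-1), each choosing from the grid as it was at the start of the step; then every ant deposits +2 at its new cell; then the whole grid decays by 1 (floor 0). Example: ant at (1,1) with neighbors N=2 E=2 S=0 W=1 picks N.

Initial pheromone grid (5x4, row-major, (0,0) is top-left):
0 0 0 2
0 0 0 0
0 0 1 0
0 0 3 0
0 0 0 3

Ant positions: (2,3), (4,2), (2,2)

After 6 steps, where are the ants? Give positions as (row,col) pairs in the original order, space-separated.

Step 1: ant0:(2,3)->W->(2,2) | ant1:(4,2)->N->(3,2) | ant2:(2,2)->S->(3,2)
  grid max=6 at (3,2)
Step 2: ant0:(2,2)->S->(3,2) | ant1:(3,2)->N->(2,2) | ant2:(3,2)->N->(2,2)
  grid max=7 at (3,2)
Step 3: ant0:(3,2)->N->(2,2) | ant1:(2,2)->S->(3,2) | ant2:(2,2)->S->(3,2)
  grid max=10 at (3,2)
Step 4: ant0:(2,2)->S->(3,2) | ant1:(3,2)->N->(2,2) | ant2:(3,2)->N->(2,2)
  grid max=11 at (3,2)
Step 5: ant0:(3,2)->N->(2,2) | ant1:(2,2)->S->(3,2) | ant2:(2,2)->S->(3,2)
  grid max=14 at (3,2)
Step 6: ant0:(2,2)->S->(3,2) | ant1:(3,2)->N->(2,2) | ant2:(3,2)->N->(2,2)
  grid max=15 at (3,2)

(3,2) (2,2) (2,2)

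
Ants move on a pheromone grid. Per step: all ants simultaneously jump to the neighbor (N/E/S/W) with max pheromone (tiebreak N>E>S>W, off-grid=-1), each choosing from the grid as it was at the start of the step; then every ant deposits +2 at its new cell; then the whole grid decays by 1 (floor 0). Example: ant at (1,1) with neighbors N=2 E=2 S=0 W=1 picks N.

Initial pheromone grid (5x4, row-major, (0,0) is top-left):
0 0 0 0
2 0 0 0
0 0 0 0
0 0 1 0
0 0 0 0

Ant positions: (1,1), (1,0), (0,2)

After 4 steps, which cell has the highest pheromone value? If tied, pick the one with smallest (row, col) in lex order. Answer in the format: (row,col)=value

Answer: (1,0)=6

Derivation:
Step 1: ant0:(1,1)->W->(1,0) | ant1:(1,0)->N->(0,0) | ant2:(0,2)->E->(0,3)
  grid max=3 at (1,0)
Step 2: ant0:(1,0)->N->(0,0) | ant1:(0,0)->S->(1,0) | ant2:(0,3)->S->(1,3)
  grid max=4 at (1,0)
Step 3: ant0:(0,0)->S->(1,0) | ant1:(1,0)->N->(0,0) | ant2:(1,3)->N->(0,3)
  grid max=5 at (1,0)
Step 4: ant0:(1,0)->N->(0,0) | ant1:(0,0)->S->(1,0) | ant2:(0,3)->S->(1,3)
  grid max=6 at (1,0)
Final grid:
  4 0 0 0
  6 0 0 1
  0 0 0 0
  0 0 0 0
  0 0 0 0
Max pheromone 6 at (1,0)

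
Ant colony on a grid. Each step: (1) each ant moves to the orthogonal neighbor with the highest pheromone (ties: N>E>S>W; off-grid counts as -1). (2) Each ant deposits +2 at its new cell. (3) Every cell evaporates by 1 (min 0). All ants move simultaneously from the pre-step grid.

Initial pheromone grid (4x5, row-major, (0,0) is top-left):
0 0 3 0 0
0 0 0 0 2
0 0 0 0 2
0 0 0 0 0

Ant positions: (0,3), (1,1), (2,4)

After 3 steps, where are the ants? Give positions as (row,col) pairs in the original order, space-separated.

Step 1: ant0:(0,3)->W->(0,2) | ant1:(1,1)->N->(0,1) | ant2:(2,4)->N->(1,4)
  grid max=4 at (0,2)
Step 2: ant0:(0,2)->W->(0,1) | ant1:(0,1)->E->(0,2) | ant2:(1,4)->S->(2,4)
  grid max=5 at (0,2)
Step 3: ant0:(0,1)->E->(0,2) | ant1:(0,2)->W->(0,1) | ant2:(2,4)->N->(1,4)
  grid max=6 at (0,2)

(0,2) (0,1) (1,4)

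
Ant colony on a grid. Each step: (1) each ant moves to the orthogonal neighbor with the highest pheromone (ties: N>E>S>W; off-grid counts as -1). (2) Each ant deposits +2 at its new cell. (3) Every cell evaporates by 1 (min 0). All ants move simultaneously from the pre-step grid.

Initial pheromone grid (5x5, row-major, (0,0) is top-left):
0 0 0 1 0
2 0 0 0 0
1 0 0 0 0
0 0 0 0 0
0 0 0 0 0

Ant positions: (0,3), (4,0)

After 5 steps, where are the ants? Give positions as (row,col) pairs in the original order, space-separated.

Step 1: ant0:(0,3)->E->(0,4) | ant1:(4,0)->N->(3,0)
  grid max=1 at (0,4)
Step 2: ant0:(0,4)->S->(1,4) | ant1:(3,0)->N->(2,0)
  grid max=1 at (1,4)
Step 3: ant0:(1,4)->N->(0,4) | ant1:(2,0)->N->(1,0)
  grid max=1 at (0,4)
Step 4: ant0:(0,4)->S->(1,4) | ant1:(1,0)->N->(0,0)
  grid max=1 at (0,0)
Step 5: ant0:(1,4)->N->(0,4) | ant1:(0,0)->E->(0,1)
  grid max=1 at (0,1)

(0,4) (0,1)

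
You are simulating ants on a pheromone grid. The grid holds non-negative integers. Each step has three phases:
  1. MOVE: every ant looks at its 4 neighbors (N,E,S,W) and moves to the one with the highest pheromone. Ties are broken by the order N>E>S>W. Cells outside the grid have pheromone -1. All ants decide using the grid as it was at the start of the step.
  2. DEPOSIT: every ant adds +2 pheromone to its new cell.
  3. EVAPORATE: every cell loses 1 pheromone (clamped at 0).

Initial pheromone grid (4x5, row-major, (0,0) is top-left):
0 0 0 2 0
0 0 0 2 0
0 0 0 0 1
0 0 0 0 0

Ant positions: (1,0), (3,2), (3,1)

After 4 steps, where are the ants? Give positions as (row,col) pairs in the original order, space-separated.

Step 1: ant0:(1,0)->N->(0,0) | ant1:(3,2)->N->(2,2) | ant2:(3,1)->N->(2,1)
  grid max=1 at (0,0)
Step 2: ant0:(0,0)->E->(0,1) | ant1:(2,2)->W->(2,1) | ant2:(2,1)->E->(2,2)
  grid max=2 at (2,1)
Step 3: ant0:(0,1)->E->(0,2) | ant1:(2,1)->E->(2,2) | ant2:(2,2)->W->(2,1)
  grid max=3 at (2,1)
Step 4: ant0:(0,2)->E->(0,3) | ant1:(2,2)->W->(2,1) | ant2:(2,1)->E->(2,2)
  grid max=4 at (2,1)

(0,3) (2,1) (2,2)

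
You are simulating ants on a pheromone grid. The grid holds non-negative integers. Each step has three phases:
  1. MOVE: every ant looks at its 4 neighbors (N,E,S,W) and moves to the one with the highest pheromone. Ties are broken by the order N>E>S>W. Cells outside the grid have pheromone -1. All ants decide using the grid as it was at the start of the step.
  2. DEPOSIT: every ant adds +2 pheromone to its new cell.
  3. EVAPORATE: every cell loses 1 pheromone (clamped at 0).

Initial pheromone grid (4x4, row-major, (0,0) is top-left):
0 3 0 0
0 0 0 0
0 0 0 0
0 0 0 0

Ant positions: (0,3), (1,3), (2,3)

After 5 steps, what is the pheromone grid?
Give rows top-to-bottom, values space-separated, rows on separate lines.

After step 1: ants at (1,3),(0,3),(1,3)
  0 2 0 1
  0 0 0 3
  0 0 0 0
  0 0 0 0
After step 2: ants at (0,3),(1,3),(0,3)
  0 1 0 4
  0 0 0 4
  0 0 0 0
  0 0 0 0
After step 3: ants at (1,3),(0,3),(1,3)
  0 0 0 5
  0 0 0 7
  0 0 0 0
  0 0 0 0
After step 4: ants at (0,3),(1,3),(0,3)
  0 0 0 8
  0 0 0 8
  0 0 0 0
  0 0 0 0
After step 5: ants at (1,3),(0,3),(1,3)
  0 0 0 9
  0 0 0 11
  0 0 0 0
  0 0 0 0

0 0 0 9
0 0 0 11
0 0 0 0
0 0 0 0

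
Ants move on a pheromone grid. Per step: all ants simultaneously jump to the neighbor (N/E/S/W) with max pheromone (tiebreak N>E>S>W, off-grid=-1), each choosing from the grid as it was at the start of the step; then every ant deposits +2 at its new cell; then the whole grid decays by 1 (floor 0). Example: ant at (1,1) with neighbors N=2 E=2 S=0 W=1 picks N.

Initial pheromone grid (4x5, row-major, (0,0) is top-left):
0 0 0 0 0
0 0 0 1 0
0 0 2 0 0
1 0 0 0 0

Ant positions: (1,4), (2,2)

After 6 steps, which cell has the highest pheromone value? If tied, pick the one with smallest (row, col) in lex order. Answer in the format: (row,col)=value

Step 1: ant0:(1,4)->W->(1,3) | ant1:(2,2)->N->(1,2)
  grid max=2 at (1,3)
Step 2: ant0:(1,3)->W->(1,2) | ant1:(1,2)->E->(1,3)
  grid max=3 at (1,3)
Step 3: ant0:(1,2)->E->(1,3) | ant1:(1,3)->W->(1,2)
  grid max=4 at (1,3)
Step 4: ant0:(1,3)->W->(1,2) | ant1:(1,2)->E->(1,3)
  grid max=5 at (1,3)
Step 5: ant0:(1,2)->E->(1,3) | ant1:(1,3)->W->(1,2)
  grid max=6 at (1,3)
Step 6: ant0:(1,3)->W->(1,2) | ant1:(1,2)->E->(1,3)
  grid max=7 at (1,3)
Final grid:
  0 0 0 0 0
  0 0 6 7 0
  0 0 0 0 0
  0 0 0 0 0
Max pheromone 7 at (1,3)

Answer: (1,3)=7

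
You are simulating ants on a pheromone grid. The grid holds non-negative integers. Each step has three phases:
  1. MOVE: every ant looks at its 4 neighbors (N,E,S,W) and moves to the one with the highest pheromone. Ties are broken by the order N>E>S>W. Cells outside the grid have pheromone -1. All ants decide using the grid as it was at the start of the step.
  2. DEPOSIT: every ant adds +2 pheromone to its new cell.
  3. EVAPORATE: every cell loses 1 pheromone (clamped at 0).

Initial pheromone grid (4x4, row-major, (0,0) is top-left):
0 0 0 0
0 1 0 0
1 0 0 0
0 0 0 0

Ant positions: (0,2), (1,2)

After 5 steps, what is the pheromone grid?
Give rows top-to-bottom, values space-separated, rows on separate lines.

After step 1: ants at (0,3),(1,1)
  0 0 0 1
  0 2 0 0
  0 0 0 0
  0 0 0 0
After step 2: ants at (1,3),(0,1)
  0 1 0 0
  0 1 0 1
  0 0 0 0
  0 0 0 0
After step 3: ants at (0,3),(1,1)
  0 0 0 1
  0 2 0 0
  0 0 0 0
  0 0 0 0
After step 4: ants at (1,3),(0,1)
  0 1 0 0
  0 1 0 1
  0 0 0 0
  0 0 0 0
After step 5: ants at (0,3),(1,1)
  0 0 0 1
  0 2 0 0
  0 0 0 0
  0 0 0 0

0 0 0 1
0 2 0 0
0 0 0 0
0 0 0 0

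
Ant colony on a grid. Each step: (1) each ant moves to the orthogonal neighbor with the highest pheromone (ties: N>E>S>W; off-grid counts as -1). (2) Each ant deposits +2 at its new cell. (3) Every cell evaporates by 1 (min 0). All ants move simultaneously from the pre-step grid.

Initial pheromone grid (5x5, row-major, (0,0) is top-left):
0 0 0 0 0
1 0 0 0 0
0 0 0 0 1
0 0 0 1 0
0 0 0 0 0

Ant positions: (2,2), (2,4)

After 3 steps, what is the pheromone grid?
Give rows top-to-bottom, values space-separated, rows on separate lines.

After step 1: ants at (1,2),(1,4)
  0 0 0 0 0
  0 0 1 0 1
  0 0 0 0 0
  0 0 0 0 0
  0 0 0 0 0
After step 2: ants at (0,2),(0,4)
  0 0 1 0 1
  0 0 0 0 0
  0 0 0 0 0
  0 0 0 0 0
  0 0 0 0 0
After step 3: ants at (0,3),(1,4)
  0 0 0 1 0
  0 0 0 0 1
  0 0 0 0 0
  0 0 0 0 0
  0 0 0 0 0

0 0 0 1 0
0 0 0 0 1
0 0 0 0 0
0 0 0 0 0
0 0 0 0 0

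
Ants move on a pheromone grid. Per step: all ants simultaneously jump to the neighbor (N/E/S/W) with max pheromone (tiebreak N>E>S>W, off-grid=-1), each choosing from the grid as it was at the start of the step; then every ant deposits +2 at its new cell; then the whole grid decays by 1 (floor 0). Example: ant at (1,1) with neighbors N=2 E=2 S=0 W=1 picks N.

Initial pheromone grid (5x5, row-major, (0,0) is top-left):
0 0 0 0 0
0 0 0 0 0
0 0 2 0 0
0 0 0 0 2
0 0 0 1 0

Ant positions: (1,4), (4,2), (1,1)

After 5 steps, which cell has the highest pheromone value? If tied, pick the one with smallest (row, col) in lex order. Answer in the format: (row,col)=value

Answer: (0,3)=3

Derivation:
Step 1: ant0:(1,4)->N->(0,4) | ant1:(4,2)->E->(4,3) | ant2:(1,1)->N->(0,1)
  grid max=2 at (4,3)
Step 2: ant0:(0,4)->S->(1,4) | ant1:(4,3)->N->(3,3) | ant2:(0,1)->E->(0,2)
  grid max=1 at (0,2)
Step 3: ant0:(1,4)->N->(0,4) | ant1:(3,3)->S->(4,3) | ant2:(0,2)->E->(0,3)
  grid max=2 at (4,3)
Step 4: ant0:(0,4)->W->(0,3) | ant1:(4,3)->N->(3,3) | ant2:(0,3)->E->(0,4)
  grid max=2 at (0,3)
Step 5: ant0:(0,3)->E->(0,4) | ant1:(3,3)->S->(4,3) | ant2:(0,4)->W->(0,3)
  grid max=3 at (0,3)
Final grid:
  0 0 0 3 3
  0 0 0 0 0
  0 0 0 0 0
  0 0 0 0 0
  0 0 0 2 0
Max pheromone 3 at (0,3)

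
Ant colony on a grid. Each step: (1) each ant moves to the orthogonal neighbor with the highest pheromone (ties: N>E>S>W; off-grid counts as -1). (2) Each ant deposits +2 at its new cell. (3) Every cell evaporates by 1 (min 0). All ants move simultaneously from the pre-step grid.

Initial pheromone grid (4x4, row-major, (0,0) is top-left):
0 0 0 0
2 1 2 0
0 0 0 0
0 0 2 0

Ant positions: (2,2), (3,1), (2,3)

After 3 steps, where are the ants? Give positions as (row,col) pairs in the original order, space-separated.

Step 1: ant0:(2,2)->N->(1,2) | ant1:(3,1)->E->(3,2) | ant2:(2,3)->N->(1,3)
  grid max=3 at (1,2)
Step 2: ant0:(1,2)->E->(1,3) | ant1:(3,2)->N->(2,2) | ant2:(1,3)->W->(1,2)
  grid max=4 at (1,2)
Step 3: ant0:(1,3)->W->(1,2) | ant1:(2,2)->N->(1,2) | ant2:(1,2)->E->(1,3)
  grid max=7 at (1,2)

(1,2) (1,2) (1,3)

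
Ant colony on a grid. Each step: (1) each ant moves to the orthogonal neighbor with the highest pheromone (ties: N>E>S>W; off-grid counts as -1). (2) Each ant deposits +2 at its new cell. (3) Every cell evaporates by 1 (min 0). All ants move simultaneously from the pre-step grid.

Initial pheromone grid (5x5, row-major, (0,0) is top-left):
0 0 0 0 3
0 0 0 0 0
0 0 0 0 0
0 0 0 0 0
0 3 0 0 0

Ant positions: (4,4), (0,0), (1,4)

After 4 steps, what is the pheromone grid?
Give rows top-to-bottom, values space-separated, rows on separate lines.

After step 1: ants at (3,4),(0,1),(0,4)
  0 1 0 0 4
  0 0 0 0 0
  0 0 0 0 0
  0 0 0 0 1
  0 2 0 0 0
After step 2: ants at (2,4),(0,2),(1,4)
  0 0 1 0 3
  0 0 0 0 1
  0 0 0 0 1
  0 0 0 0 0
  0 1 0 0 0
After step 3: ants at (1,4),(0,3),(0,4)
  0 0 0 1 4
  0 0 0 0 2
  0 0 0 0 0
  0 0 0 0 0
  0 0 0 0 0
After step 4: ants at (0,4),(0,4),(1,4)
  0 0 0 0 7
  0 0 0 0 3
  0 0 0 0 0
  0 0 0 0 0
  0 0 0 0 0

0 0 0 0 7
0 0 0 0 3
0 0 0 0 0
0 0 0 0 0
0 0 0 0 0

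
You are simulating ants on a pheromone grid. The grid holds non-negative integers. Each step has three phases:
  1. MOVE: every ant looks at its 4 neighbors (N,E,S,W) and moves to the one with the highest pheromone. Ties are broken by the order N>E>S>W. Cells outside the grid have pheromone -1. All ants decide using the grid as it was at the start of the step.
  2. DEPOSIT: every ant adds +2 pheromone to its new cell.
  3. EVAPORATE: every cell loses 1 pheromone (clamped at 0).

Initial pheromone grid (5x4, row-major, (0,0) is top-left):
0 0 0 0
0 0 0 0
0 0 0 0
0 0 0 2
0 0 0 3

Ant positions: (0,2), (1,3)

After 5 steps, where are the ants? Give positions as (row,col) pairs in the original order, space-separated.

Step 1: ant0:(0,2)->E->(0,3) | ant1:(1,3)->N->(0,3)
  grid max=3 at (0,3)
Step 2: ant0:(0,3)->S->(1,3) | ant1:(0,3)->S->(1,3)
  grid max=3 at (1,3)
Step 3: ant0:(1,3)->N->(0,3) | ant1:(1,3)->N->(0,3)
  grid max=5 at (0,3)
Step 4: ant0:(0,3)->S->(1,3) | ant1:(0,3)->S->(1,3)
  grid max=5 at (1,3)
Step 5: ant0:(1,3)->N->(0,3) | ant1:(1,3)->N->(0,3)
  grid max=7 at (0,3)

(0,3) (0,3)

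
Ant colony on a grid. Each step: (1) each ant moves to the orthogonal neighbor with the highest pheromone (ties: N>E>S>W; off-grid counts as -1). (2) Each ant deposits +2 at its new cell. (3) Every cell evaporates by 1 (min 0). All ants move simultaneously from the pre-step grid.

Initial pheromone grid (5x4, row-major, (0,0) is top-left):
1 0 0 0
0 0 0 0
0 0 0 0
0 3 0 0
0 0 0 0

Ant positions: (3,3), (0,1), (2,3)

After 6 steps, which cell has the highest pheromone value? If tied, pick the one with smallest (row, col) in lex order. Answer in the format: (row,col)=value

Answer: (1,3)=6

Derivation:
Step 1: ant0:(3,3)->N->(2,3) | ant1:(0,1)->W->(0,0) | ant2:(2,3)->N->(1,3)
  grid max=2 at (0,0)
Step 2: ant0:(2,3)->N->(1,3) | ant1:(0,0)->E->(0,1) | ant2:(1,3)->S->(2,3)
  grid max=2 at (1,3)
Step 3: ant0:(1,3)->S->(2,3) | ant1:(0,1)->W->(0,0) | ant2:(2,3)->N->(1,3)
  grid max=3 at (1,3)
Step 4: ant0:(2,3)->N->(1,3) | ant1:(0,0)->E->(0,1) | ant2:(1,3)->S->(2,3)
  grid max=4 at (1,3)
Step 5: ant0:(1,3)->S->(2,3) | ant1:(0,1)->W->(0,0) | ant2:(2,3)->N->(1,3)
  grid max=5 at (1,3)
Step 6: ant0:(2,3)->N->(1,3) | ant1:(0,0)->E->(0,1) | ant2:(1,3)->S->(2,3)
  grid max=6 at (1,3)
Final grid:
  1 1 0 0
  0 0 0 6
  0 0 0 6
  0 0 0 0
  0 0 0 0
Max pheromone 6 at (1,3)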